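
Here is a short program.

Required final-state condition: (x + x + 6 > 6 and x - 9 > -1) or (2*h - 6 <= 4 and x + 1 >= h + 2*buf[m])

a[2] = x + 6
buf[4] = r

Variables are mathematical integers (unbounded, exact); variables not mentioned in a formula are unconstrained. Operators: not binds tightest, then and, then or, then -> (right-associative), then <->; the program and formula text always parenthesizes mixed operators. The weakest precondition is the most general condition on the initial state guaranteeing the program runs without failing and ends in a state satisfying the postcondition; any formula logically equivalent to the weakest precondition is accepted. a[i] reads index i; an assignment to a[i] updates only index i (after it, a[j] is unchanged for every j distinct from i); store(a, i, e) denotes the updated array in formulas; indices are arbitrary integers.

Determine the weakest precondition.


Working backward. After the program, the postcondition (x + x + 6 > 6 and x - 9 > -1) or (2*h - 6 <= 4 and x + 1 >= h + 2*buf[m]) must hold; in canonical form it is (2*x > 0 and x > 8) or (2*h <= 10 and x >= 2*buf[m] + h - 1).
Before buf[4] := r: (2*x > 0 and x > 8) or (2*h <= 10 and x >= 2*store(buf, 4, r)[m] + h - 1)
Before a[2] := x + 6: (2*x > 0 and x > 8) or (2*h <= 10 and x >= 2*store(buf, 4, r)[m] + h - 1)
Answer: WP = (2*x > 0 and x > 8) or (2*h <= 10 and x >= 2*store(buf, 4, r)[m] + h - 1)


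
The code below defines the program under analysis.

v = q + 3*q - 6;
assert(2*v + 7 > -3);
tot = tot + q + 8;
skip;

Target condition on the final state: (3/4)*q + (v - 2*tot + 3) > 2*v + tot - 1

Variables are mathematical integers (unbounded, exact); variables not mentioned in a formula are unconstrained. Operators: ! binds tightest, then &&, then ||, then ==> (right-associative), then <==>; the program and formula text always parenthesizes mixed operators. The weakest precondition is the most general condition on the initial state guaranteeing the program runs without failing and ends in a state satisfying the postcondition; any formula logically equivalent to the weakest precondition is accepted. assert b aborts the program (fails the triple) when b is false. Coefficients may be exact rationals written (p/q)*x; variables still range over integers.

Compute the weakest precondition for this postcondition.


Working backward. After the program, the postcondition (3/4)*q + (v - 2*tot + 3) > 2*v + tot - 1 must hold; in canonical form it is (3/4)*q > 3*tot + v - 4.
Before skip: (3/4)*q > 3*tot + v - 4
Before tot := tot + q + 8: (9/4)*q + 3*tot + v < -20
Before assert 2*v + 7 > -3: 2*v > -10 && (9/4)*q + 3*tot + v < -20
Before v := q + 3*q - 6: 8*q > 2 && (25/4)*q + 3*tot < -14
Answer: WP = 8*q > 2 && (25/4)*q + 3*tot < -14


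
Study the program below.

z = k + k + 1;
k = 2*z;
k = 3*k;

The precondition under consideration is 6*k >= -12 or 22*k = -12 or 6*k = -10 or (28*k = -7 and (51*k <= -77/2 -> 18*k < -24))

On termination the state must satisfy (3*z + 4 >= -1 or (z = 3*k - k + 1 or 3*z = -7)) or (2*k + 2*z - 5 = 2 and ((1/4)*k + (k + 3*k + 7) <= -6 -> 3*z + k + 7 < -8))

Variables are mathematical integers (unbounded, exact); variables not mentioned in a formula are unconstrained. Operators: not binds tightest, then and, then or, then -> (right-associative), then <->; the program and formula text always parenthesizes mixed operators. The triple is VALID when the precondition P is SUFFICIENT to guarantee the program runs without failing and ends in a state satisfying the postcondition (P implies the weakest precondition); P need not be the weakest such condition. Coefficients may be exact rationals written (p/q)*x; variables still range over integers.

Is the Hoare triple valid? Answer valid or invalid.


Working backward. After the program, the postcondition (3*z + 4 >= -1 or (z = 3*k - k + 1 or 3*z = -7)) or (2*k + 2*z - 5 = 2 and ((1/4)*k + (k + 3*k + 7) <= -6 -> 3*z + k + 7 < -8)) must hold; in canonical form it is 3*z >= -5 or z = 2*k + 1 or 3*z = -7 or (2*k + 2*z = 7 and ((17/4)*k <= -13 -> k + 3*z < -15)).
Before k := 3*k: 3*z >= -5 or z = 6*k + 1 or 3*z = -7 or (6*k + 2*z = 7 and ((51/4)*k <= -13 -> 3*k + 3*z < -15))
Before k := 2*z: 3*z >= -5 or 11*z = -1 or 3*z = -7 or (14*z = 7 and ((51/2)*z <= -13 -> 9*z < -15))
Before z := k + k + 1: 6*k >= -8 or 22*k = -12 or 6*k = -10 or (28*k = -7 and (51*k <= -77/2 -> 18*k < -24))
The weakest precondition is 6*k >= -8 or 22*k = -12 or 6*k = -10 or (28*k = -7 and (51*k <= -77/2 -> 18*k < -24)).
Check whether 6*k >= -12 or 22*k = -12 or 6*k = -10 or (28*k = -7 and (51*k <= -77/2 -> 18*k < -24)) implies it.
Countermodel: at the initial state k = -2, the precondition holds but the weakest precondition fails.
Answer: invalid


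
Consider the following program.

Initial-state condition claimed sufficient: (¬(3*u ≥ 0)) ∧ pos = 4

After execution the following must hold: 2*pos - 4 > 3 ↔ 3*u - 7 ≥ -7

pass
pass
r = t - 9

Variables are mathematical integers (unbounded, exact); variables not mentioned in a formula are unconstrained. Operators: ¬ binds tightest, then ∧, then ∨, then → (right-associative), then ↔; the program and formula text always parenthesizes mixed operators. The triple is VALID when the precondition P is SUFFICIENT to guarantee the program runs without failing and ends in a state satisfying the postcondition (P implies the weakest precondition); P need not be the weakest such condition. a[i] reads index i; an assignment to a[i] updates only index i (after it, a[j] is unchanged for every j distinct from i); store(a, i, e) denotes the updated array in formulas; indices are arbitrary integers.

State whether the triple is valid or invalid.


Working backward. After the program, the postcondition 2*pos - 4 > 3 ↔ 3*u - 7 ≥ -7 must hold; in canonical form it is 2*pos > 7 ↔ 3*u ≥ 0.
Before r := t - 9: 2*pos > 7 ↔ 3*u ≥ 0
Before skip: 2*pos > 7 ↔ 3*u ≥ 0
Before skip: 2*pos > 7 ↔ 3*u ≥ 0
The weakest precondition is 2*pos > 7 ↔ 3*u ≥ 0.
Check whether (¬(3*u ≥ 0)) ∧ pos = 4 implies it.
Countermodel: at the initial state pos = 4, u = -1, the precondition holds but the weakest precondition fails.
Answer: invalid


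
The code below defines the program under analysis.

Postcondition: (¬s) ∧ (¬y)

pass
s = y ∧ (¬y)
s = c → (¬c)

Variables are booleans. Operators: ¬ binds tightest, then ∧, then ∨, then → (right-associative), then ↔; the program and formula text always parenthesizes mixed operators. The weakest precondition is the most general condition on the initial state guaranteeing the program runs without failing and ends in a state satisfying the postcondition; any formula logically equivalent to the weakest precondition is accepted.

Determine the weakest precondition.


Working backward. After the program, (¬s) ∧ (¬y) must hold.
Before s := c → (¬c): (¬(c → (¬c))) ∧ (¬y)
Before s := y ∧ (¬y): (¬(c → (¬c))) ∧ (¬y)
Before skip: (¬(c → (¬c))) ∧ (¬y)
Answer: WP = (¬(c → (¬c))) ∧ (¬y)


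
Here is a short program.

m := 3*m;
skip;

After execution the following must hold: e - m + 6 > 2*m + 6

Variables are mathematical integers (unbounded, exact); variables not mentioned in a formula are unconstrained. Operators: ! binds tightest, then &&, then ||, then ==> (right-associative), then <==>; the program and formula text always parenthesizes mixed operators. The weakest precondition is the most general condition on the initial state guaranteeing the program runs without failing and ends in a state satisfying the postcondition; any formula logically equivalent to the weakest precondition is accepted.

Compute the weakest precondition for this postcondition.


Working backward. After the program, the postcondition e - m + 6 > 2*m + 6 must hold; in canonical form it is e > 3*m.
Before skip: e > 3*m
Before m := 3*m: e > 9*m
Answer: WP = e > 9*m


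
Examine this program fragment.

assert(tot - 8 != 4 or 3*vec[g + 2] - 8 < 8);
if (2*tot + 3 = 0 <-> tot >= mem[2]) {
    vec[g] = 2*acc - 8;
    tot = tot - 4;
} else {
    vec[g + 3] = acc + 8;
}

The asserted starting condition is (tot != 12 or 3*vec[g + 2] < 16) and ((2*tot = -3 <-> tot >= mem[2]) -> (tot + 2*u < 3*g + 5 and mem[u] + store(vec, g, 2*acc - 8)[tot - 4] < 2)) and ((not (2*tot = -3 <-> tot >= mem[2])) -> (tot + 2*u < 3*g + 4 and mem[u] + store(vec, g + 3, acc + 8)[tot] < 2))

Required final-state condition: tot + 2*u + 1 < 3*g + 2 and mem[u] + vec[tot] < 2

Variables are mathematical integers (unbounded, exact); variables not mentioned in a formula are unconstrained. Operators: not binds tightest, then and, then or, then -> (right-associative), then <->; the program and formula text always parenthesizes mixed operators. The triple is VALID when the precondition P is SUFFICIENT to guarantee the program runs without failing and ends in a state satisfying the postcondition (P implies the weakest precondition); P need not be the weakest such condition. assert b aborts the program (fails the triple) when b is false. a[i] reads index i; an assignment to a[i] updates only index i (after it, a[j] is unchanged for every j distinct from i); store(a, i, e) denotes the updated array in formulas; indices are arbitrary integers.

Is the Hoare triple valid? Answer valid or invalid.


Working backward. After the program, the postcondition tot + 2*u + 1 < 3*g + 2 and mem[u] + vec[tot] < 2 must hold; in canonical form it is tot + 2*u < 3*g + 1 and mem[u] + vec[tot] < 2.
Then branch requires tot + 2*u < 3*g + 5 and mem[u] + store(vec, g, 2*acc - 8)[tot - 4] < 2; else branch requires tot + 2*u < 3*g + 1 and mem[u] + store(vec, g + 3, acc + 8)[tot] < 2.
Before the if: ((2*tot = -3 <-> tot >= mem[2]) -> (tot + 2*u < 3*g + 5 and mem[u] + store(vec, g, 2*acc - 8)[tot - 4] < 2)) and ((not (2*tot = -3 <-> tot >= mem[2])) -> (tot + 2*u < 3*g + 1 and mem[u] + store(vec, g + 3, acc + 8)[tot] < 2))
Before assert tot - 8 != 4 or 3*vec[g + 2] - 8 < 8: (tot != 12 or 3*vec[g + 2] < 16) and ((2*tot = -3 <-> tot >= mem[2]) -> (tot + 2*u < 3*g + 5 and mem[u] + store(vec, g, 2*acc - 8)[tot - 4] < 2)) and ((not (2*tot = -3 <-> tot >= mem[2])) -> (tot + 2*u < 3*g + 1 and mem[u] + store(vec, g + 3, acc + 8)[tot] < 2))
The weakest precondition is (tot != 12 or 3*vec[g + 2] < 16) and ((2*tot = -3 <-> tot >= mem[2]) -> (tot + 2*u < 3*g + 5 and mem[u] + store(vec, g, 2*acc - 8)[tot - 4] < 2)) and ((not (2*tot = -3 <-> tot >= mem[2])) -> (tot + 2*u < 3*g + 1 and mem[u] + store(vec, g + 3, acc + 8)[tot] < 2)).
Check whether (tot != 12 or 3*vec[g + 2] < 16) and ((2*tot = -3 <-> tot >= mem[2]) -> (tot + 2*u < 3*g + 5 and mem[u] + store(vec, g, 2*acc - 8)[tot - 4] < 2)) and ((not (2*tot = -3 <-> tot >= mem[2])) -> (tot + 2*u < 3*g + 4 and mem[u] + store(vec, g + 3, acc + 8)[tot] < 2)) implies it.
Countermodel: at the initial state acc = 3, g = 31042, mem = {[-3] = 8, [1] = 8, [2] = -6516, [31042] = 8, [31044] = 8, [31045] = 8, [46563] = -30152, elsewhere 8}, tot = 1, u = 46563, vec = {[-3] = 4, [1] = -11794, [2] = 4, [31042] = 4, [31044] = 0, [31045] = 4, [46563] = 4, elsewhere 4}, the precondition holds but the weakest precondition fails.
Answer: invalid


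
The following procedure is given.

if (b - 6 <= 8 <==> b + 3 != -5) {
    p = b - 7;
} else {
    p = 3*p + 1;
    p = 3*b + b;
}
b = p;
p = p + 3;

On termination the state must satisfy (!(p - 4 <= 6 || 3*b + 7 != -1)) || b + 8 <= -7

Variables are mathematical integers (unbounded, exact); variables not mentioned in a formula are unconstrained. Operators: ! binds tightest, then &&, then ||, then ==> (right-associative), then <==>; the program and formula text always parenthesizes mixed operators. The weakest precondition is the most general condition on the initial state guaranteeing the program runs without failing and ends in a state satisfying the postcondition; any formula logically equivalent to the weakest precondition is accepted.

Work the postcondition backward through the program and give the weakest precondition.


Working backward. After the program, the postcondition (!(p - 4 <= 6 || 3*b + 7 != -1)) || b + 8 <= -7 must hold; in canonical form it is (!(p <= 10 || 3*b != -8)) || b <= -15.
Before p := p + 3: (!(p <= 7 || 3*b != -8)) || b <= -15
Before b := p: (!(p <= 7 || 3*p != -8)) || p <= -15
Then branch requires (!(b <= 14 || 3*b != 13)) || b <= -8; else branch requires (!(4*b <= 7 || 12*b != -8)) || 4*b <= -15.
Before the if: ((b <= 14 <==> b != -8) ==> ((!(b <= 14 || 3*b != 13)) || b <= -8)) && ((!(b <= 14 <==> b != -8)) ==> ((!(4*b <= 7 || 12*b != -8)) || 4*b <= -15))
Answer: WP = ((b <= 14 <==> b != -8) ==> ((!(b <= 14 || 3*b != 13)) || b <= -8)) && ((!(b <= 14 <==> b != -8)) ==> ((!(4*b <= 7 || 12*b != -8)) || 4*b <= -15))


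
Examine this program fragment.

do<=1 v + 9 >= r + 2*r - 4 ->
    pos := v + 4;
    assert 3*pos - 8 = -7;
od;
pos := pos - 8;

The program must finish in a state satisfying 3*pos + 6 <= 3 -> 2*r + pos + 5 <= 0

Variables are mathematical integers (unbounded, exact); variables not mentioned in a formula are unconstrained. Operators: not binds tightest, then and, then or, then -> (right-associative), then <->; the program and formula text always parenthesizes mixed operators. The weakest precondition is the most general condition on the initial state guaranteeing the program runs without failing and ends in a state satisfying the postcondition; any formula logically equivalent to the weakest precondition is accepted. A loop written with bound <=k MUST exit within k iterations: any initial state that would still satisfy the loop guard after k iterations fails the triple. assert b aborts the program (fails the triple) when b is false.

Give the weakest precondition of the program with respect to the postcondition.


Working backward. After the program, the postcondition 3*pos + 6 <= 3 -> 2*r + pos + 5 <= 0 must hold; in canonical form it is 3*pos <= -3 -> pos + 2*r <= -5.
Before pos := pos - 8: 3*pos <= 21 -> pos + 2*r <= 3
Before the loop (bound <=1), unroll the exhaustion recursion (WP_0 = exit-now case; WP_j = one more guarded iteration, up to j = 1):
  WP_0: (not (v >= 3*r - 13)) and (3*pos <= 21 -> pos + 2*r <= 3)
  WP_1: (v >= 3*r - 13 -> (3*v = -11 and (not (v >= 3*r - 13)) and (3*v <= 9 -> 2*r + v <= -1))) and ((not (v >= 3*r - 13)) -> (3*pos <= 21 -> pos + 2*r <= 3))
So before the loop: (v >= 3*r - 13 -> (3*v = -11 and (not (v >= 3*r - 13)) and (3*v <= 9 -> 2*r + v <= -1))) and ((not (v >= 3*r - 13)) -> (3*pos <= 21 -> pos + 2*r <= 3))
Answer: WP = (v >= 3*r - 13 -> (3*v = -11 and (not (v >= 3*r - 13)) and (3*v <= 9 -> 2*r + v <= -1))) and ((not (v >= 3*r - 13)) -> (3*pos <= 21 -> pos + 2*r <= 3))


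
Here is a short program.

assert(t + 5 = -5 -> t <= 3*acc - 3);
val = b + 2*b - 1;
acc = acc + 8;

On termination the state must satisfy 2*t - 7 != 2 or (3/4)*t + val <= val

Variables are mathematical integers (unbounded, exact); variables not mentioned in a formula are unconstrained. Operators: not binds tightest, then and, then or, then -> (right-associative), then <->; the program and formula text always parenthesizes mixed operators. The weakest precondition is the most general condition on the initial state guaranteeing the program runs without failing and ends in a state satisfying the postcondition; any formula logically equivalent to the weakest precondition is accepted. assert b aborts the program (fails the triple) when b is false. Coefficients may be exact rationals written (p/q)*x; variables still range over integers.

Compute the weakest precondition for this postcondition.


Working backward. After the program, the postcondition 2*t - 7 != 2 or (3/4)*t + val <= val must hold; in canonical form it is 2*t != 9 or (3/4)*t <= 0.
Before acc := acc + 8: 2*t != 9 or (3/4)*t <= 0
Before val := b + 2*b - 1: 2*t != 9 or (3/4)*t <= 0
Before assert t + 5 = -5 -> t <= 3*acc - 3: (t = -10 -> t <= 3*acc - 3) and (2*t != 9 or (3/4)*t <= 0)
Answer: WP = (t = -10 -> t <= 3*acc - 3) and (2*t != 9 or (3/4)*t <= 0)


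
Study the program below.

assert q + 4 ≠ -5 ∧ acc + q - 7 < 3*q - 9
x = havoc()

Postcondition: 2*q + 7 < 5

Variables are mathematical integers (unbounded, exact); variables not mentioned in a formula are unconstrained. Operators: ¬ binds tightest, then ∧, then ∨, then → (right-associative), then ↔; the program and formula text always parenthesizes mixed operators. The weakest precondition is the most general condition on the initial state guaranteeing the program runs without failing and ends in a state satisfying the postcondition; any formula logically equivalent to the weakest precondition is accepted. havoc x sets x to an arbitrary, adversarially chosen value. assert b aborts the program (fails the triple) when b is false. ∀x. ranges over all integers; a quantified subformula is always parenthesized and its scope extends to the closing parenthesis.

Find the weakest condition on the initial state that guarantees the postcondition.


Working backward. After the program, the postcondition 2*q + 7 < 5 must hold; in canonical form it is 2*q < -2.
Before havoc x: 2*q < -2
Before assert q + 4 ≠ -5 ∧ acc + q - 7 < 3*q - 9: q ≠ -9 ∧ acc < 2*q - 2 ∧ 2*q < -2
Answer: WP = q ≠ -9 ∧ acc < 2*q - 2 ∧ 2*q < -2


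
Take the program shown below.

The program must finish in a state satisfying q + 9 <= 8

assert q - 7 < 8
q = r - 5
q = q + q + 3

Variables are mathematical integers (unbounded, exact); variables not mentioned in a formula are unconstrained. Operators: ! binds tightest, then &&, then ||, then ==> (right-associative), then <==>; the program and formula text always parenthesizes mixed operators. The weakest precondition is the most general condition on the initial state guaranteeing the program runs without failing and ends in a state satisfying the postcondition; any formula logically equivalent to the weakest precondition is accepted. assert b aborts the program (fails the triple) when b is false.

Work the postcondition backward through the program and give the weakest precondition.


Working backward. After the program, the postcondition q + 9 <= 8 must hold; in canonical form it is q <= -1.
Before q := q + q + 3: 2*q <= -4
Before q := r - 5: 2*r <= 6
Before assert q - 7 < 8: q < 15 && 2*r <= 6
Answer: WP = q < 15 && 2*r <= 6


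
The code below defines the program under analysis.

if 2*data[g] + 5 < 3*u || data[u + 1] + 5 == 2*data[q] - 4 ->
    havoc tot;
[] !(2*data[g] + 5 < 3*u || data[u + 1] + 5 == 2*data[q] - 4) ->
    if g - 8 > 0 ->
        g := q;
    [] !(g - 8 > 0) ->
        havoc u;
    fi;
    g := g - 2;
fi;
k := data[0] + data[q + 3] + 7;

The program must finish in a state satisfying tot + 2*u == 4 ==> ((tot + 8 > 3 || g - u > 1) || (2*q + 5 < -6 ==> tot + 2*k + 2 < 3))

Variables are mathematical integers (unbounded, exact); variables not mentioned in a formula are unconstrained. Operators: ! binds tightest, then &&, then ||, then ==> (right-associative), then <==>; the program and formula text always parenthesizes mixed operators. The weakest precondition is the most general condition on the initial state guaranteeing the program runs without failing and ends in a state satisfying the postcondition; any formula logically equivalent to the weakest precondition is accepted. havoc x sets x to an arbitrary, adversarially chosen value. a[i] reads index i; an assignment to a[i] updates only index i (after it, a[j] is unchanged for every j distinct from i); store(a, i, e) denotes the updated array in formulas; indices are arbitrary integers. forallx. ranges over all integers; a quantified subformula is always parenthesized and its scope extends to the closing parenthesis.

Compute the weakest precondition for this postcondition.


Working backward. After the program, the postcondition tot + 2*u == 4 ==> ((tot + 8 > 3 || g - u > 1) || (2*q + 5 < -6 ==> tot + 2*k + 2 < 3)) must hold; in canonical form it is tot + 2*u == 4 ==> (tot > -5 || g > u + 1 || (2*q < -11 ==> 2*k + tot < 1)).
Before k := data[0] + data[q + 3] + 7: tot + 2*u == 4 ==> (tot > -5 || g > u + 1 || (2*q < -11 ==> 2*data[q + 3] + 2*data[0] + tot < -13))
Then branch requires forall tot_1. (tot_1 + 2*u == 4 ==> (tot_1 > -5 || g > u + 1 || (2*q < -11 ==> 2*data[q + 3] + 2*data[0] + tot_1 < -13))); else branch requires (g > 8 ==> (tot + 2*u == 4 ==> (tot > -5 || q > u + 3 || (2*q < -11 ==> 2*data[q + 3] + 2*data[0] + tot < -13)))) && ((!(g > 8)) ==> (forall u_1. (tot + 2*u_1 == 4 ==> (tot > -5 || g > u_1 + 3 || (2*q < -11 ==> 2*data[q + 3] + 2*data[0] + tot < -13))))).
Before the if: ((2*data[g] < 3*u - 5 || data[u + 1] == 2*data[q] - 9) ==> (forall tot_1. (tot_1 + 2*u == 4 ==> (tot_1 > -5 || g > u + 1 || (2*q < -11 ==> 2*data[q + 3] + 2*data[0] + tot_1 < -13))))) && ((!(2*data[g] < 3*u - 5 || data[u + 1] == 2*data[q] - 9)) ==> ((g > 8 ==> (tot + 2*u == 4 ==> (tot > -5 || q > u + 3 || (2*q < -11 ==> 2*data[q + 3] + 2*data[0] + tot < -13)))) && ((!(g > 8)) ==> (forall u_1. (tot + 2*u_1 == 4 ==> (tot > -5 || g > u_1 + 3 || (2*q < -11 ==> 2*data[q + 3] + 2*data[0] + tot < -13)))))))
Answer: WP = ((2*data[g] < 3*u - 5 || data[u + 1] == 2*data[q] - 9) ==> (forall tot_1. (tot_1 + 2*u == 4 ==> (tot_1 > -5 || g > u + 1 || (2*q < -11 ==> 2*data[q + 3] + 2*data[0] + tot_1 < -13))))) && ((!(2*data[g] < 3*u - 5 || data[u + 1] == 2*data[q] - 9)) ==> ((g > 8 ==> (tot + 2*u == 4 ==> (tot > -5 || q > u + 3 || (2*q < -11 ==> 2*data[q + 3] + 2*data[0] + tot < -13)))) && ((!(g > 8)) ==> (forall u_1. (tot + 2*u_1 == 4 ==> (tot > -5 || g > u_1 + 3 || (2*q < -11 ==> 2*data[q + 3] + 2*data[0] + tot < -13)))))))


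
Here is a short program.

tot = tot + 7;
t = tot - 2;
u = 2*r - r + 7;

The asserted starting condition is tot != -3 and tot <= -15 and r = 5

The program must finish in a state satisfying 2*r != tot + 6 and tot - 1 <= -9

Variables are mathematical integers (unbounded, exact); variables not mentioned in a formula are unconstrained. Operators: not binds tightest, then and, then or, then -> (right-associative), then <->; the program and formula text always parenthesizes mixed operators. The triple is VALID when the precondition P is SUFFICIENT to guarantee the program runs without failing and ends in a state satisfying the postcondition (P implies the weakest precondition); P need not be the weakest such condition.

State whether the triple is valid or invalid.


Working backward. After the program, the postcondition 2*r != tot + 6 and tot - 1 <= -9 must hold; in canonical form it is 2*r != tot + 6 and tot <= -8.
Before u := 2*r - r + 7: 2*r != tot + 6 and tot <= -8
Before t := tot - 2: 2*r != tot + 6 and tot <= -8
Before tot := tot + 7: 2*r != tot + 13 and tot <= -15
The weakest precondition is 2*r != tot + 13 and tot <= -15.
Check whether tot != -3 and tot <= -15 and r = 5 implies it.
Every state satisfying the precondition satisfies the weakest precondition: the implication holds.
Answer: valid


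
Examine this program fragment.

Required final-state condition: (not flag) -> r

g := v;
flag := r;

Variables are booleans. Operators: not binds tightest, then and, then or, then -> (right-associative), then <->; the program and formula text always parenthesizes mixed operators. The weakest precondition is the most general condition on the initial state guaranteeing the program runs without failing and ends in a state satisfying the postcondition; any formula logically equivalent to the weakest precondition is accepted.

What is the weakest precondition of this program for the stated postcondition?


Working backward. After the program, (not flag) -> r must hold.
Before flag := r: (not r) -> r
Before g := v: (not r) -> r
Answer: WP = (not r) -> r


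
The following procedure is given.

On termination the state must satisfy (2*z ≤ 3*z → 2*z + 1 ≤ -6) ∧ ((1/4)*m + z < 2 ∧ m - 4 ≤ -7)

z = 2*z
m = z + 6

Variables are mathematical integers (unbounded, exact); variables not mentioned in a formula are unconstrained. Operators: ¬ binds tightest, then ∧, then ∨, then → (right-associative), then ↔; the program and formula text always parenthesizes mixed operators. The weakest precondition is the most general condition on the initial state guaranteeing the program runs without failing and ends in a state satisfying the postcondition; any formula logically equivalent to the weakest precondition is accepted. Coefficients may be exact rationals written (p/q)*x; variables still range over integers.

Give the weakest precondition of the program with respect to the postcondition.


Working backward. After the program, the postcondition (2*z ≤ 3*z → 2*z + 1 ≤ -6) ∧ ((1/4)*m + z < 2 ∧ m - 4 ≤ -7) must hold; in canonical form it is (z ≥ 0 → 2*z ≤ -7) ∧ (1/4)*m + z < 2 ∧ m ≤ -3.
Before m := z + 6: (z ≥ 0 → 2*z ≤ -7) ∧ (5/4)*z < 1/2 ∧ z ≤ -9
Before z := 2*z: (2*z ≥ 0 → 4*z ≤ -7) ∧ (5/2)*z < 1/2 ∧ 2*z ≤ -9
Answer: WP = (2*z ≥ 0 → 4*z ≤ -7) ∧ (5/2)*z < 1/2 ∧ 2*z ≤ -9


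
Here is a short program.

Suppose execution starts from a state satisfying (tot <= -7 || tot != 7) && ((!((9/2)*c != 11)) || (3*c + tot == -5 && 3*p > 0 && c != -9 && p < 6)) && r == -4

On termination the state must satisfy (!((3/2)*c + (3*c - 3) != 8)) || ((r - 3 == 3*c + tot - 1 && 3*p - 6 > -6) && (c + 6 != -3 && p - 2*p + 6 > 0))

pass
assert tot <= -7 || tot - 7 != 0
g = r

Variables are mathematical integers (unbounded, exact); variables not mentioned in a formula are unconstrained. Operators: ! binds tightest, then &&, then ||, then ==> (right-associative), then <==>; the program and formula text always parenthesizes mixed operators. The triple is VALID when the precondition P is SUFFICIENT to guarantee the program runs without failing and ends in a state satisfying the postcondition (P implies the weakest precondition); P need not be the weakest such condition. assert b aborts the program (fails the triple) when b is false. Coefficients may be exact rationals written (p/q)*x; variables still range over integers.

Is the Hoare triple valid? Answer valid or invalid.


Working backward. After the program, the postcondition (!((3/2)*c + (3*c - 3) != 8)) || ((r - 3 == 3*c + tot - 1 && 3*p - 6 > -6) && (c + 6 != -3 && p - 2*p + 6 > 0)) must hold; in canonical form it is (!((9/2)*c != 11)) || (r == 3*c + tot + 2 && 3*p > 0 && c != -9 && p < 6).
Before g := r: (!((9/2)*c != 11)) || (r == 3*c + tot + 2 && 3*p > 0 && c != -9 && p < 6)
Before assert tot <= -7 || tot - 7 != 0: (tot <= -7 || tot != 7) && ((!((9/2)*c != 11)) || (r == 3*c + tot + 2 && 3*p > 0 && c != -9 && p < 6))
Before skip: (tot <= -7 || tot != 7) && ((!((9/2)*c != 11)) || (r == 3*c + tot + 2 && 3*p > 0 && c != -9 && p < 6))
The weakest precondition is (tot <= -7 || tot != 7) && ((!((9/2)*c != 11)) || (r == 3*c + tot + 2 && 3*p > 0 && c != -9 && p < 6)).
Check whether (tot <= -7 || tot != 7) && ((!((9/2)*c != 11)) || (3*c + tot == -5 && 3*p > 0 && c != -9 && p < 6)) && r == -4 implies it.
Countermodel: at the initial state c = -10, p = 1, r = -4, tot = 25, the precondition holds but the weakest precondition fails.
Answer: invalid


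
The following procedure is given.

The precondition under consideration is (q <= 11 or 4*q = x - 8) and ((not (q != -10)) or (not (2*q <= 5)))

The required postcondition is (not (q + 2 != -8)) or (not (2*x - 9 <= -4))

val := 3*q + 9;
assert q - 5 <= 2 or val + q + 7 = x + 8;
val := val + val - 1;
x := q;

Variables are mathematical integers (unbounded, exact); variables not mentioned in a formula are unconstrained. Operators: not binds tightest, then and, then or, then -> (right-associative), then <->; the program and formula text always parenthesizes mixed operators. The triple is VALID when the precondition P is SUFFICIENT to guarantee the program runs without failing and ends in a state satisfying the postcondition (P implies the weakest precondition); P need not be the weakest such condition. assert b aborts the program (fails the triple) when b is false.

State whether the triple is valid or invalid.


Working backward. After the program, the postcondition (not (q + 2 != -8)) or (not (2*x - 9 <= -4)) must hold; in canonical form it is (not (q != -10)) or (not (2*x <= 5)).
Before x := q: (not (q != -10)) or (not (2*q <= 5))
Before val := val + val - 1: (not (q != -10)) or (not (2*q <= 5))
Before assert q - 5 <= 2 or val + q + 7 = x + 8: (q <= 7 or q + val = x + 1) and ((not (q != -10)) or (not (2*q <= 5)))
Before val := 3*q + 9: (q <= 7 or 4*q = x - 8) and ((not (q != -10)) or (not (2*q <= 5)))
The weakest precondition is (q <= 7 or 4*q = x - 8) and ((not (q != -10)) or (not (2*q <= 5))).
Check whether (q <= 11 or 4*q = x - 8) and ((not (q != -10)) or (not (2*q <= 5))) implies it.
Countermodel: at the initial state q = 8, x = 41, the precondition holds but the weakest precondition fails.
Answer: invalid


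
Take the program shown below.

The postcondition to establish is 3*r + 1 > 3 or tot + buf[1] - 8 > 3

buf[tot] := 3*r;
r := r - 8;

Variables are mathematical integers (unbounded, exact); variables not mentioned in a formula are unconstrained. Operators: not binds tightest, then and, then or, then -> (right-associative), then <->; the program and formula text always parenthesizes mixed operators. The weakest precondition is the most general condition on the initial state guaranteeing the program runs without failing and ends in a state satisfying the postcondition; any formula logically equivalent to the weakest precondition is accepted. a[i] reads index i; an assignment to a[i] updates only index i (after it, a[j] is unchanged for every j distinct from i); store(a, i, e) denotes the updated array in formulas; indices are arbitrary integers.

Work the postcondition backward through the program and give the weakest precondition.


Working backward. After the program, the postcondition 3*r + 1 > 3 or tot + buf[1] - 8 > 3 must hold; in canonical form it is 3*r > 2 or buf[1] + tot > 11.
Before r := r - 8: 3*r > 26 or buf[1] + tot > 11
Before buf[tot] := 3*r: 3*r > 26 or store(buf, tot, 3*r)[1] + tot > 11
Answer: WP = 3*r > 26 or store(buf, tot, 3*r)[1] + tot > 11


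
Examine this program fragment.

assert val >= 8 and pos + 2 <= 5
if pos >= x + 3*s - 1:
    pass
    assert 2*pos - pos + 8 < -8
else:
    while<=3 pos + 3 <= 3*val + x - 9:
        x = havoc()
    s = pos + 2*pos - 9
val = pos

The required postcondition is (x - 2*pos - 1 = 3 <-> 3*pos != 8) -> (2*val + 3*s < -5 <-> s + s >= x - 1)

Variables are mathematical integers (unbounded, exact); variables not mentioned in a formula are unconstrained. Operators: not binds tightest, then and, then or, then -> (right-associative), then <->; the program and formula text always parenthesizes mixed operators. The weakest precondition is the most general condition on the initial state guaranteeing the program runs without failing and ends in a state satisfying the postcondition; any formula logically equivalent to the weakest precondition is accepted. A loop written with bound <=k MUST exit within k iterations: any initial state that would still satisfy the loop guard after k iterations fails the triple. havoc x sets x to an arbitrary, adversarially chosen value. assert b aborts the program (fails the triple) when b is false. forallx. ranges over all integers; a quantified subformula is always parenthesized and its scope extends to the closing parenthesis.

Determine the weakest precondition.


Working backward. After the program, the postcondition (x - 2*pos - 1 = 3 <-> 3*pos != 8) -> (2*val + 3*s < -5 <-> s + s >= x - 1) must hold; in canonical form it is (x = 2*pos + 4 <-> 3*pos != 8) -> (3*s + 2*val < -5 <-> 2*s >= x - 1).
Before val := pos: (x = 2*pos + 4 <-> 3*pos != 8) -> (2*pos + 3*s < -5 <-> 2*s >= x - 1)
Then branch requires pos < -16 and ((x = 2*pos + 4 <-> 3*pos != 8) -> (2*pos + 3*s < -5 <-> 2*s >= x - 1)); else branch requires (pos <= 3*val + x - 12 -> (forall x_3. ((pos <= 3*val + x_3 - 12 -> (forall x_2. ((pos <= 3*val + x_2 - 12 -> (forall x_1. ((not (pos <= 3*val + x_1 - 12)) and ((x_1 = 2*pos + 4 <-> 3*pos != 8) -> (11*pos < 22 <-> 6*pos >= x_1 + 17))))) and ((not (pos <= 3*val + x_2 - 12)) -> ((x_2 = 2*pos + 4 <-> 3*pos != 8) -> (11*pos < 22 <-> 6*pos >= x_2 + 17)))))) and ((not (pos <= 3*val + x_3 - 12)) -> ((x_3 = 2*pos + 4 <-> 3*pos != 8) -> (11*pos < 22 <-> 6*pos >= x_3 + 17)))))) and ((not (pos <= 3*val + x - 12)) -> ((x = 2*pos + 4 <-> 3*pos != 8) -> (11*pos < 22 <-> 6*pos >= x + 17))).
Before the if: (pos >= 3*s + x - 1 -> (pos < -16 and ((x = 2*pos + 4 <-> 3*pos != 8) -> (2*pos + 3*s < -5 <-> 2*s >= x - 1)))) and ((not (pos >= 3*s + x - 1)) -> ((pos <= 3*val + x - 12 -> (forall x_3. ((pos <= 3*val + x_3 - 12 -> (forall x_2. ((pos <= 3*val + x_2 - 12 -> (forall x_1. ((not (pos <= 3*val + x_1 - 12)) and ((x_1 = 2*pos + 4 <-> 3*pos != 8) -> (11*pos < 22 <-> 6*pos >= x_1 + 17))))) and ((not (pos <= 3*val + x_2 - 12)) -> ((x_2 = 2*pos + 4 <-> 3*pos != 8) -> (11*pos < 22 <-> 6*pos >= x_2 + 17)))))) and ((not (pos <= 3*val + x_3 - 12)) -> ((x_3 = 2*pos + 4 <-> 3*pos != 8) -> (11*pos < 22 <-> 6*pos >= x_3 + 17)))))) and ((not (pos <= 3*val + x - 12)) -> ((x = 2*pos + 4 <-> 3*pos != 8) -> (11*pos < 22 <-> 6*pos >= x + 17)))))
Before assert val >= 8 and pos + 2 <= 5: val >= 8 and pos <= 3 and (pos >= 3*s + x - 1 -> (pos < -16 and ((x = 2*pos + 4 <-> 3*pos != 8) -> (2*pos + 3*s < -5 <-> 2*s >= x - 1)))) and ((not (pos >= 3*s + x - 1)) -> ((pos <= 3*val + x - 12 -> (forall x_3. ((pos <= 3*val + x_3 - 12 -> (forall x_2. ((pos <= 3*val + x_2 - 12 -> (forall x_1. ((not (pos <= 3*val + x_1 - 12)) and ((x_1 = 2*pos + 4 <-> 3*pos != 8) -> (11*pos < 22 <-> 6*pos >= x_1 + 17))))) and ((not (pos <= 3*val + x_2 - 12)) -> ((x_2 = 2*pos + 4 <-> 3*pos != 8) -> (11*pos < 22 <-> 6*pos >= x_2 + 17)))))) and ((not (pos <= 3*val + x_3 - 12)) -> ((x_3 = 2*pos + 4 <-> 3*pos != 8) -> (11*pos < 22 <-> 6*pos >= x_3 + 17)))))) and ((not (pos <= 3*val + x - 12)) -> ((x = 2*pos + 4 <-> 3*pos != 8) -> (11*pos < 22 <-> 6*pos >= x + 17)))))
Answer: WP = val >= 8 and pos <= 3 and (pos >= 3*s + x - 1 -> (pos < -16 and ((x = 2*pos + 4 <-> 3*pos != 8) -> (2*pos + 3*s < -5 <-> 2*s >= x - 1)))) and ((not (pos >= 3*s + x - 1)) -> ((pos <= 3*val + x - 12 -> (forall x_3. ((pos <= 3*val + x_3 - 12 -> (forall x_2. ((pos <= 3*val + x_2 - 12 -> (forall x_1. ((not (pos <= 3*val + x_1 - 12)) and ((x_1 = 2*pos + 4 <-> 3*pos != 8) -> (11*pos < 22 <-> 6*pos >= x_1 + 17))))) and ((not (pos <= 3*val + x_2 - 12)) -> ((x_2 = 2*pos + 4 <-> 3*pos != 8) -> (11*pos < 22 <-> 6*pos >= x_2 + 17)))))) and ((not (pos <= 3*val + x_3 - 12)) -> ((x_3 = 2*pos + 4 <-> 3*pos != 8) -> (11*pos < 22 <-> 6*pos >= x_3 + 17)))))) and ((not (pos <= 3*val + x - 12)) -> ((x = 2*pos + 4 <-> 3*pos != 8) -> (11*pos < 22 <-> 6*pos >= x + 17)))))


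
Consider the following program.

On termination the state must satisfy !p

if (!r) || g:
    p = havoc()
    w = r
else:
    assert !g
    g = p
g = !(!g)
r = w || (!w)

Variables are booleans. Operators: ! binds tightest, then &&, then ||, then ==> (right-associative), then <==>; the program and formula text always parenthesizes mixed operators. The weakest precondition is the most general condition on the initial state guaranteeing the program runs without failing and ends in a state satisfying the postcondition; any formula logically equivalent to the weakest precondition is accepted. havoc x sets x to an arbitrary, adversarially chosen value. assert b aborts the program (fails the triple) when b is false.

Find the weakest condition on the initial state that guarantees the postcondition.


Working backward. After the program, !p must hold.
Before r := w || (!w): !p
Before g := !(!g): !p
Then branch requires false; else branch requires (!g) && (!p).
Before the if: (!((!r) || g)) && ((!((!r) || g)) ==> ((!g) && (!p)))
Answer: WP = (!((!r) || g)) && ((!((!r) || g)) ==> ((!g) && (!p)))


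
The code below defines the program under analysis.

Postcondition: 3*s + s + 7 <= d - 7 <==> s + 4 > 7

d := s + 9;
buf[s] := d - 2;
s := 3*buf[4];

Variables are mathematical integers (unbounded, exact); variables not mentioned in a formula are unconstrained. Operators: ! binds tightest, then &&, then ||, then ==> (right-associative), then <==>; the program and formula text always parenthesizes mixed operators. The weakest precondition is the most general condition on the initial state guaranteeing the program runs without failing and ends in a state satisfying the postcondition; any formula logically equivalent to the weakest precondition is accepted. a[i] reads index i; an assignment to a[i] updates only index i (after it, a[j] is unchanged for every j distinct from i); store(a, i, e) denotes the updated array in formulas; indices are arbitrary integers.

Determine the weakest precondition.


Working backward. After the program, the postcondition 3*s + s + 7 <= d - 7 <==> s + 4 > 7 must hold; in canonical form it is 4*s <= d - 14 <==> s > 3.
Before s := 3*buf[4]: 12*buf[4] <= d - 14 <==> 3*buf[4] > 3
Before buf[s] := d - 2: 12*store(buf, s, d - 2)[4] <= d - 14 <==> 3*store(buf, s, d - 2)[4] > 3
Before d := s + 9: 12*store(buf, s, s + 7)[4] <= s - 5 <==> 3*store(buf, s, s + 7)[4] > 3
Answer: WP = 12*store(buf, s, s + 7)[4] <= s - 5 <==> 3*store(buf, s, s + 7)[4] > 3


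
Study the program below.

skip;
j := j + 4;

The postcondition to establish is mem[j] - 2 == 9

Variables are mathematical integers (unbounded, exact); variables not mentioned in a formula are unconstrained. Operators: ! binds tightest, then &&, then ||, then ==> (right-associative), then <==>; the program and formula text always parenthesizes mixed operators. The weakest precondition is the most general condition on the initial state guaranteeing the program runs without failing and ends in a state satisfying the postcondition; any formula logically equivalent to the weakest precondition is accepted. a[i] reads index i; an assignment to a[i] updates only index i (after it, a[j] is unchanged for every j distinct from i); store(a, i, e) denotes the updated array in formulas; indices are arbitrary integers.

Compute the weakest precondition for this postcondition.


Working backward. After the program, the postcondition mem[j] - 2 == 9 must hold; in canonical form it is mem[j] == 11.
Before j := j + 4: mem[j + 4] == 11
Before skip: mem[j + 4] == 11
Answer: WP = mem[j + 4] == 11


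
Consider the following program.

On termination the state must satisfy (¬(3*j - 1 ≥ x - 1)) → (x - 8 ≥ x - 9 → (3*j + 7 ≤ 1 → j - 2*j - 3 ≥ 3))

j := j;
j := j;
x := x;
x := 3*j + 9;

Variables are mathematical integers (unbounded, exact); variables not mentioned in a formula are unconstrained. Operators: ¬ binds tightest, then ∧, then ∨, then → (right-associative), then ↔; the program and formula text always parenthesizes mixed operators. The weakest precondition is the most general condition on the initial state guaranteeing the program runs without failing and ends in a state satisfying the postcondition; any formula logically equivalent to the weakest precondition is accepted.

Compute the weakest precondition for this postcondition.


Working backward. After the program, the postcondition (¬(3*j - 1 ≥ x - 1)) → (x - 8 ≥ x - 9 → (3*j + 7 ≤ 1 → j - 2*j - 3 ≥ 3)) must hold; in canonical form it is (¬(3*j ≥ x)) → (3*j ≤ -6 → j ≤ -6).
Before x := 3*j + 9: 3*j ≤ -6 → j ≤ -6
Before x := x: 3*j ≤ -6 → j ≤ -6
Before j := j: 3*j ≤ -6 → j ≤ -6
Before j := j: 3*j ≤ -6 → j ≤ -6
Answer: WP = 3*j ≤ -6 → j ≤ -6


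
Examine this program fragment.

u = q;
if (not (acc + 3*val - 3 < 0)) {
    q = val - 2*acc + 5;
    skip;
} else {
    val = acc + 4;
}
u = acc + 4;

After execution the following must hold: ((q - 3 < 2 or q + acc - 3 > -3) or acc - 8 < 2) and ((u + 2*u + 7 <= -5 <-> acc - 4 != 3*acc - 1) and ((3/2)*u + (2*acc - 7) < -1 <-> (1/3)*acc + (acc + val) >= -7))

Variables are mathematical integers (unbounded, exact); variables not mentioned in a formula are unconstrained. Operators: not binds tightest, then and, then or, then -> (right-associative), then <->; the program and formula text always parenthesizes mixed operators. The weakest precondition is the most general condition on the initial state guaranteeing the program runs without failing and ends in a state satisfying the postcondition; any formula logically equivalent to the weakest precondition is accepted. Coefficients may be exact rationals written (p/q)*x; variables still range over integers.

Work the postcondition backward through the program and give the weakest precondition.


Working backward. After the program, the postcondition ((q - 3 < 2 or q + acc - 3 > -3) or acc - 8 < 2) and ((u + 2*u + 7 <= -5 <-> acc - 4 != 3*acc - 1) and ((3/2)*u + (2*acc - 7) < -1 <-> (1/3)*acc + (acc + val) >= -7)) must hold; in canonical form it is (q < 5 or acc + q > 0 or acc < 10) and (3*u <= -12 <-> 2*acc != -3) and (2*acc + (3/2)*u < 6 <-> (4/3)*acc + val >= -7).
Before u := acc + 4: (q < 5 or acc + q > 0 or acc < 10) and (3*acc <= -24 <-> 2*acc != -3) and ((7/2)*acc < 0 <-> (4/3)*acc + val >= -7)
Then branch requires (val < 2*acc or val > acc - 5 or acc < 10) and (3*acc <= -24 <-> 2*acc != -3) and ((7/2)*acc < 0 <-> (4/3)*acc + val >= -7); else branch requires (q < 5 or acc + q > 0 or acc < 10) and (3*acc <= -24 <-> 2*acc != -3) and ((7/2)*acc < 0 <-> (7/3)*acc >= -11).
Before the if: ((not (acc + 3*val < 3)) -> ((val < 2*acc or val > acc - 5 or acc < 10) and (3*acc <= -24 <-> 2*acc != -3) and ((7/2)*acc < 0 <-> (4/3)*acc + val >= -7))) and (acc + 3*val < 3 -> ((q < 5 or acc + q > 0 or acc < 10) and (3*acc <= -24 <-> 2*acc != -3) and ((7/2)*acc < 0 <-> (7/3)*acc >= -11)))
Before u := q: ((not (acc + 3*val < 3)) -> ((val < 2*acc or val > acc - 5 or acc < 10) and (3*acc <= -24 <-> 2*acc != -3) and ((7/2)*acc < 0 <-> (4/3)*acc + val >= -7))) and (acc + 3*val < 3 -> ((q < 5 or acc + q > 0 or acc < 10) and (3*acc <= -24 <-> 2*acc != -3) and ((7/2)*acc < 0 <-> (7/3)*acc >= -11)))
Answer: WP = ((not (acc + 3*val < 3)) -> ((val < 2*acc or val > acc - 5 or acc < 10) and (3*acc <= -24 <-> 2*acc != -3) and ((7/2)*acc < 0 <-> (4/3)*acc + val >= -7))) and (acc + 3*val < 3 -> ((q < 5 or acc + q > 0 or acc < 10) and (3*acc <= -24 <-> 2*acc != -3) and ((7/2)*acc < 0 <-> (7/3)*acc >= -11)))
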